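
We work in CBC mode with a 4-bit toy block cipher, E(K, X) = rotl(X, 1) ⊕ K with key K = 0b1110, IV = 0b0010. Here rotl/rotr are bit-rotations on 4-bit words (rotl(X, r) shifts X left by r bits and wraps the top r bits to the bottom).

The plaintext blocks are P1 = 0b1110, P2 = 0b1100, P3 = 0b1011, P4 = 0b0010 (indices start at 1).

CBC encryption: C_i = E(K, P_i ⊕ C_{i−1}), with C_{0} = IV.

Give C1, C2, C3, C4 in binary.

C1 = 0b0111, C2 = 0b1001, C3 = 0b1010, C4 = 0b1111

C1: P1 ⊕ 0b0010 = 0b1100; E(K, 0b1100) = 0b0111.
C2: P2 ⊕ 0b0111 = 0b1011; E(K, 0b1011) = 0b1001.
C3: P3 ⊕ 0b1001 = 0b0010; E(K, 0b0010) = 0b1010.
C4: P4 ⊕ 0b1010 = 0b1000; E(K, 0b1000) = 0b1111.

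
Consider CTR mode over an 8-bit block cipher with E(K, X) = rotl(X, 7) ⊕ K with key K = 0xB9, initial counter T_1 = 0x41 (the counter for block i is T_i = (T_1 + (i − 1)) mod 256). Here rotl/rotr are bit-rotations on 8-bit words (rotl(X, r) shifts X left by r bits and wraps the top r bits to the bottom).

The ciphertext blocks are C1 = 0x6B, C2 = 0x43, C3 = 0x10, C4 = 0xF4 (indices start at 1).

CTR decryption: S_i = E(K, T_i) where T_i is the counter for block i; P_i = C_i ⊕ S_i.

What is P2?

P2: T = 0x42, S = E(K, T) = 0x98; 0x43 ⊕ 0x98 = 0xDB.

P2 = 0xDB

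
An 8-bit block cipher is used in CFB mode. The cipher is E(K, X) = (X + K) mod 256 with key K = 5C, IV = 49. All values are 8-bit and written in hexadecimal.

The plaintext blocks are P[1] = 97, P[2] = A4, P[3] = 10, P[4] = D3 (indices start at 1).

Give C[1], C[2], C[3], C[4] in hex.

CFB encryption: C_i = P_i ⊕ E(K, C_{i−1}), with C_{0} = IV.
C[1]: E(K, 49) = A5; 97 ⊕ A5 = 32.
C[2]: E(K, 32) = 8E; A4 ⊕ 8E = 2A.
C[3]: E(K, 2A) = 86; 10 ⊕ 86 = 96.
C[4]: E(K, 96) = F2; D3 ⊕ F2 = 21.

C[1] = 32, C[2] = 2A, C[3] = 96, C[4] = 21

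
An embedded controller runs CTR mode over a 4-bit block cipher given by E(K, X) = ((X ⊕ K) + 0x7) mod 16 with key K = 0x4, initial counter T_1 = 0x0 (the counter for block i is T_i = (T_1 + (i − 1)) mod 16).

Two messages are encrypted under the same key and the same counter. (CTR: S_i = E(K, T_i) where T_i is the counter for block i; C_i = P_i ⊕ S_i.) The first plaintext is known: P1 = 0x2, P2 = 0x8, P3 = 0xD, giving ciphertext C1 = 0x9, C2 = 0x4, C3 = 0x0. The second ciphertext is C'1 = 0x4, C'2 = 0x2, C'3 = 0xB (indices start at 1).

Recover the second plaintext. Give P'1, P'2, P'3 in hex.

P'1 = 0xF, P'2 = 0xE, P'3 = 0x6

In CTR with a reused counter, both messages share the same keystream S_i, so C_i ⊕ C'_i = P_i ⊕ P'_i and thus P'_i = P_i ⊕ C_i ⊕ C'_i.
P'1: 0x2 ⊕ 0x9 ⊕ 0x4 = 0xF.
P'2: 0x8 ⊕ 0x4 ⊕ 0x2 = 0xE.
P'3: 0xD ⊕ 0x0 ⊕ 0xB = 0x6.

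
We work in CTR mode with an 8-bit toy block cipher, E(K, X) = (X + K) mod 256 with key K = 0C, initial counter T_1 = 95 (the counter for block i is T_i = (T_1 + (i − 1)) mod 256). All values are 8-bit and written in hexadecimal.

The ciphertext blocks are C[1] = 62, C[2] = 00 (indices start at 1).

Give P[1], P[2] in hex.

CTR decryption: S_i = E(K, T_i) where T_i is the counter for block i; P_i = C_i ⊕ S_i.
P[1]: T = 95, S = E(K, T) = A1; 62 ⊕ A1 = C3.
P[2]: T = 96, S = E(K, T) = A2; 00 ⊕ A2 = A2.

P[1] = C3, P[2] = A2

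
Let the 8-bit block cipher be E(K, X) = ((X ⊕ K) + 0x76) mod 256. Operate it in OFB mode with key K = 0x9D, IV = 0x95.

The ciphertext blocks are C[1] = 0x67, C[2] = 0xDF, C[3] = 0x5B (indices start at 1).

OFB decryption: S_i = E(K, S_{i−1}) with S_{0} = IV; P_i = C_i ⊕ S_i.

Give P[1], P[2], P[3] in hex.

P[1]: S = E(K, 0x95) = 0x7E; 0x67 ⊕ 0x7E = 0x19.
P[2]: S = E(K, 0x7E) = 0x59; 0xDF ⊕ 0x59 = 0x86.
P[3]: S = E(K, 0x59) = 0x3A; 0x5B ⊕ 0x3A = 0x61.

P[1] = 0x19, P[2] = 0x86, P[3] = 0x61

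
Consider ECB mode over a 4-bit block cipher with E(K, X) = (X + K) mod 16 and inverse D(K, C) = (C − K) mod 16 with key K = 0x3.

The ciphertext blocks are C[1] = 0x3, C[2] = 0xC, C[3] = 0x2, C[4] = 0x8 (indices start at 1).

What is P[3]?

ECB decryption: P_i = D(K, C_i).
P[3]: D(K, 0x2) = 0xF.

P[3] = 0xF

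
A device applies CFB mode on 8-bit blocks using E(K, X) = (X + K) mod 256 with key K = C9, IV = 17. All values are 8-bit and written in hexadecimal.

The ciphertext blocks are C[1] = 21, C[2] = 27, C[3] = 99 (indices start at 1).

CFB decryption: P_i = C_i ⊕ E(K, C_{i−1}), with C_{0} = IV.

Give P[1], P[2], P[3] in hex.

P[1] = C1, P[2] = CD, P[3] = 69

P[1]: E(K, 17) = E0; 21 ⊕ E0 = C1.
P[2]: E(K, 21) = EA; 27 ⊕ EA = CD.
P[3]: E(K, 27) = F0; 99 ⊕ F0 = 69.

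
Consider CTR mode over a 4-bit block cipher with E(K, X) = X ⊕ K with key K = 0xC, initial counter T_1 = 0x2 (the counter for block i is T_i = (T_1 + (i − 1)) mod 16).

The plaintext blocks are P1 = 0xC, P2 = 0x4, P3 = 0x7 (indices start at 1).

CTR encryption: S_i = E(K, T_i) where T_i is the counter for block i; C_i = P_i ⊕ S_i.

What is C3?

C3 = 0xF

C1: T = 0x2, S = E(K, T) = 0xE; 0xC ⊕ 0xE = 0x2.
C2: T = 0x3, S = E(K, T) = 0xF; 0x4 ⊕ 0xF = 0xB.
C3: T = 0x4, S = E(K, T) = 0x8; 0x7 ⊕ 0x8 = 0xF.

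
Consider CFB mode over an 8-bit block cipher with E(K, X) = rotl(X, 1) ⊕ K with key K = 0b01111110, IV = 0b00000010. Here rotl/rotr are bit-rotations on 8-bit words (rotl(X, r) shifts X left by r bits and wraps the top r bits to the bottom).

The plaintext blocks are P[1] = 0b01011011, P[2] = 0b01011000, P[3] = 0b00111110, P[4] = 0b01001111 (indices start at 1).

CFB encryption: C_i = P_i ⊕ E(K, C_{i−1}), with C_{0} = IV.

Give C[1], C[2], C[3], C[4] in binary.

C[1] = 0b00100001, C[2] = 0b01100100, C[3] = 0b10001000, C[4] = 0b00100000

C[1]: E(K, 0b00000010) = 0b01111010; 0b01011011 ⊕ 0b01111010 = 0b00100001.
C[2]: E(K, 0b00100001) = 0b00111100; 0b01011000 ⊕ 0b00111100 = 0b01100100.
C[3]: E(K, 0b01100100) = 0b10110110; 0b00111110 ⊕ 0b10110110 = 0b10001000.
C[4]: E(K, 0b10001000) = 0b01101111; 0b01001111 ⊕ 0b01101111 = 0b00100000.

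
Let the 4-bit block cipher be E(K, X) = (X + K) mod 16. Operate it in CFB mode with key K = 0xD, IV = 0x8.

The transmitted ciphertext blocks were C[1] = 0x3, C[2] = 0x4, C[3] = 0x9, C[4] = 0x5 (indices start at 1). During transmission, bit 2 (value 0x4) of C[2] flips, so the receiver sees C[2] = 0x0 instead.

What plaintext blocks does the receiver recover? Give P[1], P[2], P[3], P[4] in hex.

P[1] = 0x6, P[2] = 0x0, P[3] = 0x4, P[4] = 0x3

CFB decryption: P_i = C_i ⊕ E(K, C_{i−1}), with C_{0} = IV.
Only C[2] changed, to 0x0. In CFB, a change in C_i flips the same bit in P_i and garbles P_{i+1}. Decrypting the received ciphertext:
P[1]: E(K, 0x8) = 0x5; 0x3 ⊕ 0x5 = 0x6.
P[2]: E(K, 0x3) = 0x0; 0x0 ⊕ 0x0 = 0x0.
P[3]: E(K, 0x0) = 0xD; 0x9 ⊕ 0xD = 0x4.
P[4]: E(K, 0x9) = 0x6; 0x5 ⊕ 0x6 = 0x3.
Blocks that differ from the original plaintext: P[2], P[3].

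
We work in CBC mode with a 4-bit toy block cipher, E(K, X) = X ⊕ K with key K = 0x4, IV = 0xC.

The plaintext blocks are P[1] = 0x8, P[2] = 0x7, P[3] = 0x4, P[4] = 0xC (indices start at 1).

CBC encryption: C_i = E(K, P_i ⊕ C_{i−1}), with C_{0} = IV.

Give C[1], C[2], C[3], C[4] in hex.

C[1] = 0x0, C[2] = 0x3, C[3] = 0x3, C[4] = 0xB

C[1]: P[1] ⊕ 0xC = 0x4; E(K, 0x4) = 0x0.
C[2]: P[2] ⊕ 0x0 = 0x7; E(K, 0x7) = 0x3.
C[3]: P[3] ⊕ 0x3 = 0x7; E(K, 0x7) = 0x3.
C[4]: P[4] ⊕ 0x3 = 0xF; E(K, 0xF) = 0xB.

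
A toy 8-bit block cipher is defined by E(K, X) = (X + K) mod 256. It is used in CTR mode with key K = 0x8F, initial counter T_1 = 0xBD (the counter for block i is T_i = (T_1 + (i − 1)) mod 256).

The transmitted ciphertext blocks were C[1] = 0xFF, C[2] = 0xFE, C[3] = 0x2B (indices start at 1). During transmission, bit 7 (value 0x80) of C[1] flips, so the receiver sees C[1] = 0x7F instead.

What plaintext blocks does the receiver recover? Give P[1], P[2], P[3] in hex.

CTR decryption: S_i = E(K, T_i) where T_i is the counter for block i; P_i = C_i ⊕ S_i.
Only C[1] changed, to 0x7F. In CTR, a change in C_i flips the same bit in P_i only; the keystream is unaffected. Decrypting the received ciphertext:
P[1]: T = 0xBD, S = E(K, T) = 0x4C; 0x7F ⊕ 0x4C = 0x33.
P[2]: T = 0xBE, S = E(K, T) = 0x4D; 0xFE ⊕ 0x4D = 0xB3.
P[3]: T = 0xBF, S = E(K, T) = 0x4E; 0x2B ⊕ 0x4E = 0x65.
Blocks that differ from the original plaintext: P[1].

P[1] = 0x33, P[2] = 0xB3, P[3] = 0x65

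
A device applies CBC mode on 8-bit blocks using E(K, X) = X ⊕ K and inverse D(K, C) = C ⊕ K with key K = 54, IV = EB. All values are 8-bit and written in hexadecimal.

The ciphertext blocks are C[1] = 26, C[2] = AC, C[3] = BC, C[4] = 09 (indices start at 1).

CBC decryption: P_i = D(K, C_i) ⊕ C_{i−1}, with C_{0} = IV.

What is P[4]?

P[4] = E1

P[4]: D(K, 09) = 5D; 5D ⊕ BC = E1.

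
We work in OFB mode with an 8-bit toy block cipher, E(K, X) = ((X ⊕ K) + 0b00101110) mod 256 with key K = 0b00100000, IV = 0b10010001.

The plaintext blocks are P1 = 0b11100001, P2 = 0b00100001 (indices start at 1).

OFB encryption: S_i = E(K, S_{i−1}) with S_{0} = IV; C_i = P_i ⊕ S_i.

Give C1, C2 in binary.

C1: S = E(K, 0b10010001) = 0b11011111; 0b11100001 ⊕ 0b11011111 = 0b00111110.
C2: S = E(K, 0b11011111) = 0b00101101; 0b00100001 ⊕ 0b00101101 = 0b00001100.

C1 = 0b00111110, C2 = 0b00001100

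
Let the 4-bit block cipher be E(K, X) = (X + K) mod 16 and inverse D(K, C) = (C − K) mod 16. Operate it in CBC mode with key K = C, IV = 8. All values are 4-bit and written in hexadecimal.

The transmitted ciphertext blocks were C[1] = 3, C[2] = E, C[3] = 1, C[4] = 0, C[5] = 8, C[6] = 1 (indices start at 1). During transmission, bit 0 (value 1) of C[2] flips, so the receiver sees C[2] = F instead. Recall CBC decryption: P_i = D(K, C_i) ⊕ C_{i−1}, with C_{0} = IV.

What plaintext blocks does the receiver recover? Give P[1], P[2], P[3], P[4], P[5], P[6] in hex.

P[1] = F, P[2] = 0, P[3] = A, P[4] = 5, P[5] = C, P[6] = D

Only C[2] changed, to F. In CBC, a change in C_i garbles P_i and flips the same bit in P_{i+1}. Decrypting the received ciphertext:
P[1]: D(K, 3) = 7; 7 ⊕ 8 = F.
P[2]: D(K, F) = 3; 3 ⊕ 3 = 0.
P[3]: D(K, 1) = 5; 5 ⊕ F = A.
P[4]: D(K, 0) = 4; 4 ⊕ 1 = 5.
P[5]: D(K, 8) = C; C ⊕ 0 = C.
P[6]: D(K, 1) = 5; 5 ⊕ 8 = D.
Blocks that differ from the original plaintext: P[2], P[3].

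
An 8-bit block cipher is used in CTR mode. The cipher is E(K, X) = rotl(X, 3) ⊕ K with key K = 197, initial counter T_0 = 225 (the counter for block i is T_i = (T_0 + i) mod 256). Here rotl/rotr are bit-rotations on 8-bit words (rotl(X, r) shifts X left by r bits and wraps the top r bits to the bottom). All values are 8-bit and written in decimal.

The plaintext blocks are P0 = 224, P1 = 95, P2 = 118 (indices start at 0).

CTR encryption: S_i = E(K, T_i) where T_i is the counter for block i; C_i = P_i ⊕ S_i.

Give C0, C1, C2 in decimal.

C0: T = 225, S = E(K, T) = 202; 224 ⊕ 202 = 42.
C1: T = 226, S = E(K, T) = 210; 95 ⊕ 210 = 141.
C2: T = 227, S = E(K, T) = 218; 118 ⊕ 218 = 172.

C0 = 42, C1 = 141, C2 = 172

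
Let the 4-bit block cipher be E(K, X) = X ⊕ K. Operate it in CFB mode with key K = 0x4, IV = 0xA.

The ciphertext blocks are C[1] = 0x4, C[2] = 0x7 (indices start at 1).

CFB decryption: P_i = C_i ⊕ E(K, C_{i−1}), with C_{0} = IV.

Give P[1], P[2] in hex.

P[1] = 0xA, P[2] = 0x7

P[1]: E(K, 0xA) = 0xE; 0x4 ⊕ 0xE = 0xA.
P[2]: E(K, 0x4) = 0x0; 0x7 ⊕ 0x0 = 0x7.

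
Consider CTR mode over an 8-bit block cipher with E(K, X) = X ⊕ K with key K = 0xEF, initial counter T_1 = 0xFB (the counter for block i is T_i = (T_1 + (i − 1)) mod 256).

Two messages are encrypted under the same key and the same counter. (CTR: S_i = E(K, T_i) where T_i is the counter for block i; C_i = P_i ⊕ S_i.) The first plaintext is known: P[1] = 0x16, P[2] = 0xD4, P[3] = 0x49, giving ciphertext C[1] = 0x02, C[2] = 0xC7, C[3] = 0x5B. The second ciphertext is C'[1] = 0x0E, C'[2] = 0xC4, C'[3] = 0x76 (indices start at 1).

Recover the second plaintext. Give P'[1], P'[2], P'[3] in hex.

P'[1] = 0x1A, P'[2] = 0xD7, P'[3] = 0x64

In CTR with a reused counter, both messages share the same keystream S_i, so C_i ⊕ C'_i = P_i ⊕ P'_i and thus P'_i = P_i ⊕ C_i ⊕ C'_i.
P'[1]: 0x16 ⊕ 0x02 ⊕ 0x0E = 0x1A.
P'[2]: 0xD4 ⊕ 0xC7 ⊕ 0xC4 = 0xD7.
P'[3]: 0x49 ⊕ 0x5B ⊕ 0x76 = 0x64.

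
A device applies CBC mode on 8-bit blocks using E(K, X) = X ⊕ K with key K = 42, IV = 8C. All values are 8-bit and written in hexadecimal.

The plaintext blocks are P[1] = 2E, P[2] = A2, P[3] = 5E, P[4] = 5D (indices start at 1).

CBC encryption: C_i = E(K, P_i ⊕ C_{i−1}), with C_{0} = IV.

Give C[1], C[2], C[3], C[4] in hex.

C[1]: P[1] ⊕ 8C = A2; E(K, A2) = E0.
C[2]: P[2] ⊕ E0 = 42; E(K, 42) = 00.
C[3]: P[3] ⊕ 00 = 5E; E(K, 5E) = 1C.
C[4]: P[4] ⊕ 1C = 41; E(K, 41) = 03.

C[1] = E0, C[2] = 00, C[3] = 1C, C[4] = 03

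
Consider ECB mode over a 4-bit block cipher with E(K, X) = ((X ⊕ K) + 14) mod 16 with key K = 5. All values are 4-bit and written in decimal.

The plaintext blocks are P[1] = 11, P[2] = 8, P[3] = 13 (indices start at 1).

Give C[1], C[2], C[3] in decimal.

C[1] = 12, C[2] = 11, C[3] = 6

ECB encryption: C_i = E(K, P_i).
C[1]: E(K, 11) = 12.
C[2]: E(K, 8) = 11.
C[3]: E(K, 13) = 6.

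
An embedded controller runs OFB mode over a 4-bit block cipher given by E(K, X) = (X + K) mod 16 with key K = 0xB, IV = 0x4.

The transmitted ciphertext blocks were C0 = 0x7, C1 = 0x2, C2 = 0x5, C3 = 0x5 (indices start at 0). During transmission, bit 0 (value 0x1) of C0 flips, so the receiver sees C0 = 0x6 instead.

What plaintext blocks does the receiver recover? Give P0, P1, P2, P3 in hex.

OFB decryption: S_i = E(K, S_{i−1}) with S_{−1} = IV; P_i = C_i ⊕ S_i.
Only C0 changed, to 0x6. In OFB, a change in C_i flips the same bit in P_i only; the keystream is unaffected. Decrypting the received ciphertext:
P0: S = E(K, 0x4) = 0xF; 0x6 ⊕ 0xF = 0x9.
P1: S = E(K, 0xF) = 0xA; 0x2 ⊕ 0xA = 0x8.
P2: S = E(K, 0xA) = 0x5; 0x5 ⊕ 0x5 = 0x0.
P3: S = E(K, 0x5) = 0x0; 0x5 ⊕ 0x0 = 0x5.
Blocks that differ from the original plaintext: P0.

P0 = 0x9, P1 = 0x8, P2 = 0x0, P3 = 0x5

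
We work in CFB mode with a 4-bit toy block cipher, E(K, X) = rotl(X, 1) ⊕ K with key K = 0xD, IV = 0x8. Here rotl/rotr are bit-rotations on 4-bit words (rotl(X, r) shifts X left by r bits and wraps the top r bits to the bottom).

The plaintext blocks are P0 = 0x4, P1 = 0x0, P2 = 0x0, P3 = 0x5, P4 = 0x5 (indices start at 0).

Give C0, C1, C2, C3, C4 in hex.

CFB encryption: C_i = P_i ⊕ E(K, C_{i−1}), with C_{−1} = IV.
C0: E(K, 0x8) = 0xC; 0x4 ⊕ 0xC = 0x8.
C1: E(K, 0x8) = 0xC; 0x0 ⊕ 0xC = 0xC.
C2: E(K, 0xC) = 0x4; 0x0 ⊕ 0x4 = 0x4.
C3: E(K, 0x4) = 0x5; 0x5 ⊕ 0x5 = 0x0.
C4: E(K, 0x0) = 0xD; 0x5 ⊕ 0xD = 0x8.

C0 = 0x8, C1 = 0xC, C2 = 0x4, C3 = 0x0, C4 = 0x8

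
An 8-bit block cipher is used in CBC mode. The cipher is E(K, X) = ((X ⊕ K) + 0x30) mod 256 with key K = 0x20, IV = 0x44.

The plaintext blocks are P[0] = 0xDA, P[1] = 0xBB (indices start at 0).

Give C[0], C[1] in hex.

C[0] = 0xEE, C[1] = 0xA5

CBC encryption: C_i = E(K, P_i ⊕ C_{i−1}), with C_{−1} = IV.
C[0]: P[0] ⊕ 0x44 = 0x9E; E(K, 0x9E) = 0xEE.
C[1]: P[1] ⊕ 0xEE = 0x55; E(K, 0x55) = 0xA5.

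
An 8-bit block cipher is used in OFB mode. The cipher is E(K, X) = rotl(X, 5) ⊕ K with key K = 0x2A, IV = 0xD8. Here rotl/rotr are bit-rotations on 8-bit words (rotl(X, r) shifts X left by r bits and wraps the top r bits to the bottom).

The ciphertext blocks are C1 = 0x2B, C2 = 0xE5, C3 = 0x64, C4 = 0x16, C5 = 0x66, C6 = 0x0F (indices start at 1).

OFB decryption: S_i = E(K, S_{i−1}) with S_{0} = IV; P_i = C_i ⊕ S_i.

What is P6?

P1: S = E(K, 0xD8) = 0x31; 0x2B ⊕ 0x31 = 0x1A.
P2: S = E(K, 0x31) = 0x0C; 0xE5 ⊕ 0x0C = 0xE9.
P3: S = E(K, 0x0C) = 0xAB; 0x64 ⊕ 0xAB = 0xCF.
P4: S = E(K, 0xAB) = 0x5F; 0x16 ⊕ 0x5F = 0x49.
P5: S = E(K, 0x5F) = 0xC1; 0x66 ⊕ 0xC1 = 0xA7.
P6: S = E(K, 0xC1) = 0x12; 0x0F ⊕ 0x12 = 0x1D.

P6 = 0x1D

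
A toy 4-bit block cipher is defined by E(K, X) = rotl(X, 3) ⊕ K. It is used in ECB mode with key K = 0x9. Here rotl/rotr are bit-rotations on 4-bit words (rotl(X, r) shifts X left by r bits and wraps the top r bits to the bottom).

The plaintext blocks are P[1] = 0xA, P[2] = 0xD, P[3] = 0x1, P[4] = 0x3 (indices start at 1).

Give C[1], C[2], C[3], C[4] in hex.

C[1] = 0xC, C[2] = 0x7, C[3] = 0x1, C[4] = 0x0

ECB encryption: C_i = E(K, P_i).
C[1]: E(K, 0xA) = 0xC.
C[2]: E(K, 0xD) = 0x7.
C[3]: E(K, 0x1) = 0x1.
C[4]: E(K, 0x3) = 0x0.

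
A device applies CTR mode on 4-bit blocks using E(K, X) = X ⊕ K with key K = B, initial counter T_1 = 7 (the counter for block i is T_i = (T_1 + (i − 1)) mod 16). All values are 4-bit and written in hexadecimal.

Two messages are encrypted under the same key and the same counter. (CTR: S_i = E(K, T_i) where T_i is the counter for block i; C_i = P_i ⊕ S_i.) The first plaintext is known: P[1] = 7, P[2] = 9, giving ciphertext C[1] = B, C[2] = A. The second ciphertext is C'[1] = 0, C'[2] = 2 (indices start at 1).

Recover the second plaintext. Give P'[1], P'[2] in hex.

P'[1] = C, P'[2] = 1

In CTR with a reused counter, both messages share the same keystream S_i, so C_i ⊕ C'_i = P_i ⊕ P'_i and thus P'_i = P_i ⊕ C_i ⊕ C'_i.
P'[1]: 7 ⊕ B ⊕ 0 = C.
P'[2]: 9 ⊕ A ⊕ 2 = 1.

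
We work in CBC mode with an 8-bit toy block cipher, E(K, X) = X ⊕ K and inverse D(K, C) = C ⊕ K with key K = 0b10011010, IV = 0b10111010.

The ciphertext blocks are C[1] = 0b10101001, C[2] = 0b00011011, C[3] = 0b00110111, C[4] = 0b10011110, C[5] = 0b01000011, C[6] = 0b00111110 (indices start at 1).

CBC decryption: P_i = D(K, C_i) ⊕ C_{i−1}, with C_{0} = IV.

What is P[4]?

P[4]: D(K, 0b10011110) = 0b00000100; 0b00000100 ⊕ 0b00110111 = 0b00110011.

P[4] = 0b00110011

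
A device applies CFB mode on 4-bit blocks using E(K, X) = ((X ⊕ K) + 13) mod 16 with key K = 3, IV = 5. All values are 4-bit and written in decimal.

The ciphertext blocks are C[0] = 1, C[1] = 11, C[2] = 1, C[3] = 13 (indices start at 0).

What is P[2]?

CFB decryption: P_i = C_i ⊕ E(K, C_{i−1}), with C_{−1} = IV.
P[2]: E(K, 11) = 5; 1 ⊕ 5 = 4.

P[2] = 4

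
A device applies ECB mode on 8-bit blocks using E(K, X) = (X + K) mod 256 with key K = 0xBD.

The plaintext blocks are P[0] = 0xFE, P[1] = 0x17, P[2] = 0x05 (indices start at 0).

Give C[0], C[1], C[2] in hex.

C[0] = 0xBB, C[1] = 0xD4, C[2] = 0xC2

ECB encryption: C_i = E(K, P_i).
C[0]: E(K, 0xFE) = 0xBB.
C[1]: E(K, 0x17) = 0xD4.
C[2]: E(K, 0x05) = 0xC2.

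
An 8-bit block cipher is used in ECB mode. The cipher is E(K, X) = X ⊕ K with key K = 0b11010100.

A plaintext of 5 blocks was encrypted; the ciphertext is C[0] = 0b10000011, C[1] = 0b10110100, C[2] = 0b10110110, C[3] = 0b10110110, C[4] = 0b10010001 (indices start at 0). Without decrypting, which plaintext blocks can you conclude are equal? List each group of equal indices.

ECB encrypts each block independently with the same key, so equal ciphertext blocks imply equal plaintext blocks.
C[2] = C[3] = 0b10110110, so P[2] = P[3].

P[2] = P[3]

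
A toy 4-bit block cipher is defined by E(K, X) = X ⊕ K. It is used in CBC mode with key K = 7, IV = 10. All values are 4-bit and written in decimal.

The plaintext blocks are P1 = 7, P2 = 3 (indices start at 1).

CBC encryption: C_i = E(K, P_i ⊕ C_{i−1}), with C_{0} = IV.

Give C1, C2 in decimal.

C1: P1 ⊕ 10 = 13; E(K, 13) = 10.
C2: P2 ⊕ 10 = 9; E(K, 9) = 14.

C1 = 10, C2 = 14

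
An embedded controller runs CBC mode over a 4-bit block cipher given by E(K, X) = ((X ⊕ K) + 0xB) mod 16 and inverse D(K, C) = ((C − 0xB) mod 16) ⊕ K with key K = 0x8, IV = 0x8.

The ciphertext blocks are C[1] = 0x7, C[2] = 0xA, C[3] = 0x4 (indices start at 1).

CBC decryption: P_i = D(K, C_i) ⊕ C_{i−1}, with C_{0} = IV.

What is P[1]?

P[1]: D(K, 0x7) = 0x4; 0x4 ⊕ 0x8 = 0xC.

P[1] = 0xC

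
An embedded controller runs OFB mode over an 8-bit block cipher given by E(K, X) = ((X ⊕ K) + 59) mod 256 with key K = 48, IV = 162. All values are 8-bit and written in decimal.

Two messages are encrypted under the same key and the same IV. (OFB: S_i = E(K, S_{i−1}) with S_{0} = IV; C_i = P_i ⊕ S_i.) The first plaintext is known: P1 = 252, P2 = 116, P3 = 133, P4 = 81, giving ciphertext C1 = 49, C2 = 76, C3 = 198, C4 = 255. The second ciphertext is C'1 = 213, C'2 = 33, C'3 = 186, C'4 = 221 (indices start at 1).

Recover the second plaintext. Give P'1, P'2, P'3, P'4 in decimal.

P'1 = 24, P'2 = 25, P'3 = 249, P'4 = 115

In OFB with a reused IV, both messages share the same keystream S_i, so C_i ⊕ C'_i = P_i ⊕ P'_i and thus P'_i = P_i ⊕ C_i ⊕ C'_i.
P'1: 252 ⊕ 49 ⊕ 213 = 24.
P'2: 116 ⊕ 76 ⊕ 33 = 25.
P'3: 133 ⊕ 198 ⊕ 186 = 249.
P'4: 81 ⊕ 255 ⊕ 221 = 115.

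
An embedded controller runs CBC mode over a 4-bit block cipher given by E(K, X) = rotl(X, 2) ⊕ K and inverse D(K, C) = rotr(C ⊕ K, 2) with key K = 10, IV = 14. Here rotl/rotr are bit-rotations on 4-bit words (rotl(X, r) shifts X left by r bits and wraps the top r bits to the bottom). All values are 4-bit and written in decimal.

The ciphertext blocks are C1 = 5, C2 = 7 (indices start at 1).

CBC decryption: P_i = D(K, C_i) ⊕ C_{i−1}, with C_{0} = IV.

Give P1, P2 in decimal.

P1 = 1, P2 = 2

P1: D(K, 5) = 15; 15 ⊕ 14 = 1.
P2: D(K, 7) = 7; 7 ⊕ 5 = 2.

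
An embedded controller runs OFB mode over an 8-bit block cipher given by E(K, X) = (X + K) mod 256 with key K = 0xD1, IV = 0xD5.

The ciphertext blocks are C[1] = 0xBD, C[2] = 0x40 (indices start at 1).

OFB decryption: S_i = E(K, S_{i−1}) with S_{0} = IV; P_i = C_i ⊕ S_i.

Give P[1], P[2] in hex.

P[1] = 0x1B, P[2] = 0x37

P[1]: S = E(K, 0xD5) = 0xA6; 0xBD ⊕ 0xA6 = 0x1B.
P[2]: S = E(K, 0xA6) = 0x77; 0x40 ⊕ 0x77 = 0x37.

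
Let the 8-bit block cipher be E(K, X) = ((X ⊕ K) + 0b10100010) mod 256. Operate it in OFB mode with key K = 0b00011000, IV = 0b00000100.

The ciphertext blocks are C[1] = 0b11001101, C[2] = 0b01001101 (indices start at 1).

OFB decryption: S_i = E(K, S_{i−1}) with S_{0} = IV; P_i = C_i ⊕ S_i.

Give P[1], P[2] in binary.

P[1] = 0b01110011, P[2] = 0b00000101

P[1]: S = E(K, 0b00000100) = 0b10111110; 0b11001101 ⊕ 0b10111110 = 0b01110011.
P[2]: S = E(K, 0b10111110) = 0b01001000; 0b01001101 ⊕ 0b01001000 = 0b00000101.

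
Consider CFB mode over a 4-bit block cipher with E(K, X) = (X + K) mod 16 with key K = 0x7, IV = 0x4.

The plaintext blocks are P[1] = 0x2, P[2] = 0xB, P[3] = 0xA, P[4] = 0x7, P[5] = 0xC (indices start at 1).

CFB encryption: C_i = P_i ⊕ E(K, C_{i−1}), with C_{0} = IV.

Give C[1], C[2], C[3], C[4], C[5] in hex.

C[1] = 0x9, C[2] = 0xB, C[3] = 0x8, C[4] = 0x8, C[5] = 0x3

C[1]: E(K, 0x4) = 0xB; 0x2 ⊕ 0xB = 0x9.
C[2]: E(K, 0x9) = 0x0; 0xB ⊕ 0x0 = 0xB.
C[3]: E(K, 0xB) = 0x2; 0xA ⊕ 0x2 = 0x8.
C[4]: E(K, 0x8) = 0xF; 0x7 ⊕ 0xF = 0x8.
C[5]: E(K, 0x8) = 0xF; 0xC ⊕ 0xF = 0x3.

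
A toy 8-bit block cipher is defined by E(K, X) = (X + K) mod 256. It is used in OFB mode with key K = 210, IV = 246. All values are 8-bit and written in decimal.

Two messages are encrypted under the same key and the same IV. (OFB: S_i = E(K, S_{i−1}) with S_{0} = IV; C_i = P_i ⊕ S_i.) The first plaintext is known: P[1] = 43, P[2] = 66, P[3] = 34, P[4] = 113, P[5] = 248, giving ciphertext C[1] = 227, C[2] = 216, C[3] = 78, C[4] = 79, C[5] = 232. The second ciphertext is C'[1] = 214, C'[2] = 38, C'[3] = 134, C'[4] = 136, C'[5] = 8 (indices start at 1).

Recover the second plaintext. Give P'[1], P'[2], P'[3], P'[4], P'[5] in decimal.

P'[1] = 30, P'[2] = 188, P'[3] = 234, P'[4] = 182, P'[5] = 24

In OFB with a reused IV, both messages share the same keystream S_i, so C_i ⊕ C'_i = P_i ⊕ P'_i and thus P'_i = P_i ⊕ C_i ⊕ C'_i.
P'[1]: 43 ⊕ 227 ⊕ 214 = 30.
P'[2]: 66 ⊕ 216 ⊕ 38 = 188.
P'[3]: 34 ⊕ 78 ⊕ 134 = 234.
P'[4]: 113 ⊕ 79 ⊕ 136 = 182.
P'[5]: 248 ⊕ 232 ⊕ 8 = 24.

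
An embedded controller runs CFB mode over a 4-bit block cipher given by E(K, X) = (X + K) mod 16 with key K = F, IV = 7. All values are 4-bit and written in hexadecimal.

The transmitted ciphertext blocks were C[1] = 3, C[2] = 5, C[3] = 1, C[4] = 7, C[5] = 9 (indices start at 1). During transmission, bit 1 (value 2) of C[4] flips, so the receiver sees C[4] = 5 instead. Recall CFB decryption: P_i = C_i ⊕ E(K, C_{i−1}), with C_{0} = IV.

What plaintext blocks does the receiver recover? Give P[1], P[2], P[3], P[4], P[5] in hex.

P[1] = 5, P[2] = 7, P[3] = 5, P[4] = 5, P[5] = D

Only C[4] changed, to 5. In CFB, a change in C_i flips the same bit in P_i and garbles P_{i+1}. Decrypting the received ciphertext:
P[1]: E(K, 7) = 6; 3 ⊕ 6 = 5.
P[2]: E(K, 3) = 2; 5 ⊕ 2 = 7.
P[3]: E(K, 5) = 4; 1 ⊕ 4 = 5.
P[4]: E(K, 1) = 0; 5 ⊕ 0 = 5.
P[5]: E(K, 5) = 4; 9 ⊕ 4 = D.
Blocks that differ from the original plaintext: P[4], P[5].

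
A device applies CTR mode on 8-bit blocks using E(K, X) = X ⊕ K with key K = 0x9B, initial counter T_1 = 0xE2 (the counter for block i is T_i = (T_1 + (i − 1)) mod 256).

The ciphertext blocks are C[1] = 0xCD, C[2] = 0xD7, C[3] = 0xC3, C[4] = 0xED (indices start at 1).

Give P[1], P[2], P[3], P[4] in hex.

CTR decryption: S_i = E(K, T_i) where T_i is the counter for block i; P_i = C_i ⊕ S_i.
P[1]: T = 0xE2, S = E(K, T) = 0x79; 0xCD ⊕ 0x79 = 0xB4.
P[2]: T = 0xE3, S = E(K, T) = 0x78; 0xD7 ⊕ 0x78 = 0xAF.
P[3]: T = 0xE4, S = E(K, T) = 0x7F; 0xC3 ⊕ 0x7F = 0xBC.
P[4]: T = 0xE5, S = E(K, T) = 0x7E; 0xED ⊕ 0x7E = 0x93.

P[1] = 0xB4, P[2] = 0xAF, P[3] = 0xBC, P[4] = 0x93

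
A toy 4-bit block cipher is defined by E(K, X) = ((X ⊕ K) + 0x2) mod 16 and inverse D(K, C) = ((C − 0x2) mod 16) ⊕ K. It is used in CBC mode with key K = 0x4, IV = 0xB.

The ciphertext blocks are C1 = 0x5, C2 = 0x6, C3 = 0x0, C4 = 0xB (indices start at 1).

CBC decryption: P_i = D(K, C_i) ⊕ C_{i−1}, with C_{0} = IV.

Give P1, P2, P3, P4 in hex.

P1: D(K, 0x5) = 0x7; 0x7 ⊕ 0xB = 0xC.
P2: D(K, 0x6) = 0x0; 0x0 ⊕ 0x5 = 0x5.
P3: D(K, 0x0) = 0xA; 0xA ⊕ 0x6 = 0xC.
P4: D(K, 0xB) = 0xD; 0xD ⊕ 0x0 = 0xD.

P1 = 0xC, P2 = 0x5, P3 = 0xC, P4 = 0xD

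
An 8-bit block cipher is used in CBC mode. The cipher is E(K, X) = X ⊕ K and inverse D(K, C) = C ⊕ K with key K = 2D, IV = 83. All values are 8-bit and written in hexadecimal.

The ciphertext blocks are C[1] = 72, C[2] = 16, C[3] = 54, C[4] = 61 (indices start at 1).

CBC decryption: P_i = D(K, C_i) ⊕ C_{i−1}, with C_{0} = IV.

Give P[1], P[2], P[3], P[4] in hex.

P[1]: D(K, 72) = 5F; 5F ⊕ 83 = DC.
P[2]: D(K, 16) = 3B; 3B ⊕ 72 = 49.
P[3]: D(K, 54) = 79; 79 ⊕ 16 = 6F.
P[4]: D(K, 61) = 4C; 4C ⊕ 54 = 18.

P[1] = DC, P[2] = 49, P[3] = 6F, P[4] = 18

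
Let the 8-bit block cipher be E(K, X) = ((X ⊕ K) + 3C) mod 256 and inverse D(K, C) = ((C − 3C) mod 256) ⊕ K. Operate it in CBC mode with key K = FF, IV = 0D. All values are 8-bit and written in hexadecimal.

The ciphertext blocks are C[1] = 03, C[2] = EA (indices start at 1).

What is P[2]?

CBC decryption: P_i = D(K, C_i) ⊕ C_{i−1}, with C_{0} = IV.
P[2]: D(K, EA) = 51; 51 ⊕ 03 = 52.

P[2] = 52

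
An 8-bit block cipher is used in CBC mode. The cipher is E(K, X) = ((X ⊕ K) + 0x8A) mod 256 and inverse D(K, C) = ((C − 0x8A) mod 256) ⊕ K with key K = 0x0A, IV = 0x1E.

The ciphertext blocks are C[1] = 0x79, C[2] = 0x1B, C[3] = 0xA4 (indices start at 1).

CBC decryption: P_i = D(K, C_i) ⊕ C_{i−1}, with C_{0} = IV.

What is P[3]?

P[3]: D(K, 0xA4) = 0x10; 0x10 ⊕ 0x1B = 0x0B.

P[3] = 0x0B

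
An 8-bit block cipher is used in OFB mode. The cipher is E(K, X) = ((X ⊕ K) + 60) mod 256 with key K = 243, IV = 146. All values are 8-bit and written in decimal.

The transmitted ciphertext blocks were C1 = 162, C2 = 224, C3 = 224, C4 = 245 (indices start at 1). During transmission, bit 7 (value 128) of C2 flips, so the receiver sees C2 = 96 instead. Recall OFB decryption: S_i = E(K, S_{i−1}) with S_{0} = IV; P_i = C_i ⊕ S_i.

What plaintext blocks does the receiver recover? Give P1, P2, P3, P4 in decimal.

Only C2 changed, to 96. In OFB, a change in C_i flips the same bit in P_i only; the keystream is unaffected. Decrypting the received ciphertext:
P1: S = E(K, 146) = 157; 162 ⊕ 157 = 63.
P2: S = E(K, 157) = 170; 96 ⊕ 170 = 202.
P3: S = E(K, 170) = 149; 224 ⊕ 149 = 117.
P4: S = E(K, 149) = 162; 245 ⊕ 162 = 87.
Blocks that differ from the original plaintext: P2.

P1 = 63, P2 = 202, P3 = 117, P4 = 87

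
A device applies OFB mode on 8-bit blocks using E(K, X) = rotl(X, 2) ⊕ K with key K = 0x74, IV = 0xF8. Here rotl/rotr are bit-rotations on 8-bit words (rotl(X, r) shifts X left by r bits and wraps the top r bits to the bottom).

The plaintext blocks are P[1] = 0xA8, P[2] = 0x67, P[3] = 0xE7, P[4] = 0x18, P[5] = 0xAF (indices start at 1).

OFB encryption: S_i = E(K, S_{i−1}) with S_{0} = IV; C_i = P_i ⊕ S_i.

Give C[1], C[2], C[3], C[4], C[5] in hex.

C[1]: S = E(K, 0xF8) = 0x97; 0xA8 ⊕ 0x97 = 0x3F.
C[2]: S = E(K, 0x97) = 0x2A; 0x67 ⊕ 0x2A = 0x4D.
C[3]: S = E(K, 0x2A) = 0xDC; 0xE7 ⊕ 0xDC = 0x3B.
C[4]: S = E(K, 0xDC) = 0x07; 0x18 ⊕ 0x07 = 0x1F.
C[5]: S = E(K, 0x07) = 0x68; 0xAF ⊕ 0x68 = 0xC7.

C[1] = 0x3F, C[2] = 0x4D, C[3] = 0x3B, C[4] = 0x1F, C[5] = 0xC7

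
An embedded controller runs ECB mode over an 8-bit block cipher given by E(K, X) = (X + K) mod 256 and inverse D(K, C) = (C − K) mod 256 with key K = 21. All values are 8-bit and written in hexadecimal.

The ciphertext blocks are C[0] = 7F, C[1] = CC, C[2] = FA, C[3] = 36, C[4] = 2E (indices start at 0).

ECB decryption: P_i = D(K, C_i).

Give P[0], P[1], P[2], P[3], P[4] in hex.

P[0]: D(K, 7F) = 5E.
P[1]: D(K, CC) = AB.
P[2]: D(K, FA) = D9.
P[3]: D(K, 36) = 15.
P[4]: D(K, 2E) = 0D.

P[0] = 5E, P[1] = AB, P[2] = D9, P[3] = 15, P[4] = 0D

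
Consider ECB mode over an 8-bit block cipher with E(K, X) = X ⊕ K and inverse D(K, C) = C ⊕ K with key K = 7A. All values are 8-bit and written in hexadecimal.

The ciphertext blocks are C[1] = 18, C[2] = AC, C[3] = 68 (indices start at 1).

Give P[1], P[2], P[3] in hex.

ECB decryption: P_i = D(K, C_i).
P[1]: D(K, 18) = 62.
P[2]: D(K, AC) = D6.
P[3]: D(K, 68) = 12.

P[1] = 62, P[2] = D6, P[3] = 12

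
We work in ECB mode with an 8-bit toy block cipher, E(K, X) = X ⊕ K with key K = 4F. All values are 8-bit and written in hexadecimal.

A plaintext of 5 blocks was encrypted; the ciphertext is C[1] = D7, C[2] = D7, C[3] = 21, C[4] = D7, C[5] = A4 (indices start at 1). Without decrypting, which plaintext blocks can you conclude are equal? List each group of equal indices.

ECB encrypts each block independently with the same key, so equal ciphertext blocks imply equal plaintext blocks.
C[1] = C[2] = C[4] = D7, so P[1] = P[2] = P[4].

P[1] = P[2] = P[4]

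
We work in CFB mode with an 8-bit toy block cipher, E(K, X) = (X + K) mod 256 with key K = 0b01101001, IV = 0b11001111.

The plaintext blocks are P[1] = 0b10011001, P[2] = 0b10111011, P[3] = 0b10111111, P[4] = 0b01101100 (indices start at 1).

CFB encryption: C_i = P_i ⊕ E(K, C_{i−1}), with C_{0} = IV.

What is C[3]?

C[3] = 0b10100101

C[1]: E(K, 0b11001111) = 0b00111000; 0b10011001 ⊕ 0b00111000 = 0b10100001.
C[2]: E(K, 0b10100001) = 0b00001010; 0b10111011 ⊕ 0b00001010 = 0b10110001.
C[3]: E(K, 0b10110001) = 0b00011010; 0b10111111 ⊕ 0b00011010 = 0b10100101.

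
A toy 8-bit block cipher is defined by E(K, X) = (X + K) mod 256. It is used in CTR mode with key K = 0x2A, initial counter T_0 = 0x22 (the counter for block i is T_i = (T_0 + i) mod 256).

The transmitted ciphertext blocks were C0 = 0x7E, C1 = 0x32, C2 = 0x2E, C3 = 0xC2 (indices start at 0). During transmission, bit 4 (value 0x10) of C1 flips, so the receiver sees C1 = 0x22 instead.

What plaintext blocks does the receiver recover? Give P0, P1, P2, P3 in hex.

CTR decryption: S_i = E(K, T_i) where T_i is the counter for block i; P_i = C_i ⊕ S_i.
Only C1 changed, to 0x22. In CTR, a change in C_i flips the same bit in P_i only; the keystream is unaffected. Decrypting the received ciphertext:
P0: T = 0x22, S = E(K, T) = 0x4C; 0x7E ⊕ 0x4C = 0x32.
P1: T = 0x23, S = E(K, T) = 0x4D; 0x22 ⊕ 0x4D = 0x6F.
P2: T = 0x24, S = E(K, T) = 0x4E; 0x2E ⊕ 0x4E = 0x60.
P3: T = 0x25, S = E(K, T) = 0x4F; 0xC2 ⊕ 0x4F = 0x8D.
Blocks that differ from the original plaintext: P1.

P0 = 0x32, P1 = 0x6F, P2 = 0x60, P3 = 0x8D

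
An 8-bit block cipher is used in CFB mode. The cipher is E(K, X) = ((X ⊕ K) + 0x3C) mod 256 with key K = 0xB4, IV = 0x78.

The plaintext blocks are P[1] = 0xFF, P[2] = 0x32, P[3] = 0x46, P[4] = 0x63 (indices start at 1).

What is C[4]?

C[4] = 0x60

CFB encryption: C_i = P_i ⊕ E(K, C_{i−1}), with C_{0} = IV.
C[1]: E(K, 0x78) = 0x08; 0xFF ⊕ 0x08 = 0xF7.
C[2]: E(K, 0xF7) = 0x7F; 0x32 ⊕ 0x7F = 0x4D.
C[3]: E(K, 0x4D) = 0x35; 0x46 ⊕ 0x35 = 0x73.
C[4]: E(K, 0x73) = 0x03; 0x63 ⊕ 0x03 = 0x60.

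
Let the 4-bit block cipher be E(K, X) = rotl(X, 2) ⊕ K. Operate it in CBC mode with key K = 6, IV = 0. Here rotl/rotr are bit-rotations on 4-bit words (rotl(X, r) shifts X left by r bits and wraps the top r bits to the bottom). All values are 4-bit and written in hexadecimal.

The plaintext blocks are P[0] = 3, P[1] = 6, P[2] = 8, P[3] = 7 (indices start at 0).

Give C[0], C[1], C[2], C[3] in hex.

CBC encryption: C_i = E(K, P_i ⊕ C_{i−1}), with C_{−1} = IV.
C[0]: P[0] ⊕ 0 = 3; E(K, 3) = A.
C[1]: P[1] ⊕ A = C; E(K, C) = 5.
C[2]: P[2] ⊕ 5 = D; E(K, D) = 1.
C[3]: P[3] ⊕ 1 = 6; E(K, 6) = F.

C[0] = A, C[1] = 5, C[2] = 1, C[3] = F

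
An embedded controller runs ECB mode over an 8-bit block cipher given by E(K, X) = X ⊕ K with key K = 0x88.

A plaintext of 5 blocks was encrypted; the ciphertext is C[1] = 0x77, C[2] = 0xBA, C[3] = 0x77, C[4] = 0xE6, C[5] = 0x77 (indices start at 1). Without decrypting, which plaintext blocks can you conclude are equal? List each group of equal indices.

P[1] = P[3] = P[5]

ECB encrypts each block independently with the same key, so equal ciphertext blocks imply equal plaintext blocks.
C[1] = C[3] = C[5] = 0x77, so P[1] = P[3] = P[5].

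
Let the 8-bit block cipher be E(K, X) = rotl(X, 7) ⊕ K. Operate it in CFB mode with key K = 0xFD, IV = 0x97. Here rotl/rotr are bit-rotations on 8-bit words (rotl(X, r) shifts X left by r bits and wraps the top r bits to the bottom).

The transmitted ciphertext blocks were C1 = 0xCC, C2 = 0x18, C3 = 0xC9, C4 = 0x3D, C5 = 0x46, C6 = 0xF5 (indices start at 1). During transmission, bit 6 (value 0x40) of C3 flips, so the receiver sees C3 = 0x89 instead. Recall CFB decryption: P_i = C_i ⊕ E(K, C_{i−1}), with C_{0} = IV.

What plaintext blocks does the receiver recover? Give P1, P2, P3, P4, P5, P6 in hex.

P1 = 0xFA, P2 = 0x83, P3 = 0x78, P4 = 0x04, P5 = 0x25, P6 = 0x2B

Only C3 changed, to 0x89. In CFB, a change in C_i flips the same bit in P_i and garbles P_{i+1}. Decrypting the received ciphertext:
P1: E(K, 0x97) = 0x36; 0xCC ⊕ 0x36 = 0xFA.
P2: E(K, 0xCC) = 0x9B; 0x18 ⊕ 0x9B = 0x83.
P3: E(K, 0x18) = 0xF1; 0x89 ⊕ 0xF1 = 0x78.
P4: E(K, 0x89) = 0x39; 0x3D ⊕ 0x39 = 0x04.
P5: E(K, 0x3D) = 0x63; 0x46 ⊕ 0x63 = 0x25.
P6: E(K, 0x46) = 0xDE; 0xF5 ⊕ 0xDE = 0x2B.
Blocks that differ from the original plaintext: P3, P4.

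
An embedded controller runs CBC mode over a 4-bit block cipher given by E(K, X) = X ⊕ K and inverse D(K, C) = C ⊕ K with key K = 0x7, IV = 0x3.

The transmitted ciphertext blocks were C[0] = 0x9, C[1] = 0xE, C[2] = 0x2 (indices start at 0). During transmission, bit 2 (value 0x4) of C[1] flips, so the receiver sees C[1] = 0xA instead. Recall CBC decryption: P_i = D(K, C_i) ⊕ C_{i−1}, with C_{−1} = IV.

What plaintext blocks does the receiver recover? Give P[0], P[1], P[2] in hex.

Only C[1] changed, to 0xA. In CBC, a change in C_i garbles P_i and flips the same bit in P_{i+1}. Decrypting the received ciphertext:
P[0]: D(K, 0x9) = 0xE; 0xE ⊕ 0x3 = 0xD.
P[1]: D(K, 0xA) = 0xD; 0xD ⊕ 0x9 = 0x4.
P[2]: D(K, 0x2) = 0x5; 0x5 ⊕ 0xA = 0xF.
Blocks that differ from the original plaintext: P[1], P[2].

P[0] = 0xD, P[1] = 0x4, P[2] = 0xF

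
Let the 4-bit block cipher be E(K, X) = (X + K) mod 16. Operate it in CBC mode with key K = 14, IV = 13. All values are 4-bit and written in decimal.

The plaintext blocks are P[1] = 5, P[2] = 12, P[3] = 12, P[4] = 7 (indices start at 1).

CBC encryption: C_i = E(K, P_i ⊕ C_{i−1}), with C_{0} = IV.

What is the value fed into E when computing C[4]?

5

C[1]: P[1] ⊕ 13 = 8; E(K, 8) = 6.
C[2]: P[2] ⊕ 6 = 10; E(K, 10) = 8.
C[3]: P[3] ⊕ 8 = 4; E(K, 4) = 2.
C[4]: P[4] ⊕ 2 = 5; E(K, 5) = 3.
So the input to E for block [4] is 5.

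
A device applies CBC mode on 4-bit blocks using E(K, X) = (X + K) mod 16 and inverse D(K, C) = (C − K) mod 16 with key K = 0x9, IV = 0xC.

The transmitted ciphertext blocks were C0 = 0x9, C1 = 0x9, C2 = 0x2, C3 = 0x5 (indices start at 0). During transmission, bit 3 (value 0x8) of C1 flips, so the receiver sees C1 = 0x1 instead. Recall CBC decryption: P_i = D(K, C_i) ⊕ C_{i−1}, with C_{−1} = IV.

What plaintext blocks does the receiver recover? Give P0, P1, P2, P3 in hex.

P0 = 0xC, P1 = 0x1, P2 = 0x8, P3 = 0xE

Only C1 changed, to 0x1. In CBC, a change in C_i garbles P_i and flips the same bit in P_{i+1}. Decrypting the received ciphertext:
P0: D(K, 0x9) = 0x0; 0x0 ⊕ 0xC = 0xC.
P1: D(K, 0x1) = 0x8; 0x8 ⊕ 0x9 = 0x1.
P2: D(K, 0x2) = 0x9; 0x9 ⊕ 0x1 = 0x8.
P3: D(K, 0x5) = 0xC; 0xC ⊕ 0x2 = 0xE.
Blocks that differ from the original plaintext: P1, P2.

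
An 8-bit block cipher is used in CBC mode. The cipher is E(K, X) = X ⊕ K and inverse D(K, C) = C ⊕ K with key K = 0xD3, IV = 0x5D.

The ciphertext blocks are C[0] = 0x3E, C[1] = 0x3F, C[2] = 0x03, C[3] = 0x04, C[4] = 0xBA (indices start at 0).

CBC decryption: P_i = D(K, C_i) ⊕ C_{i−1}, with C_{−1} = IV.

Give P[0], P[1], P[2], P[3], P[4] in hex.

P[0]: D(K, 0x3E) = 0xED; 0xED ⊕ 0x5D = 0xB0.
P[1]: D(K, 0x3F) = 0xEC; 0xEC ⊕ 0x3E = 0xD2.
P[2]: D(K, 0x03) = 0xD0; 0xD0 ⊕ 0x3F = 0xEF.
P[3]: D(K, 0x04) = 0xD7; 0xD7 ⊕ 0x03 = 0xD4.
P[4]: D(K, 0xBA) = 0x69; 0x69 ⊕ 0x04 = 0x6D.

P[0] = 0xB0, P[1] = 0xD2, P[2] = 0xEF, P[3] = 0xD4, P[4] = 0x6D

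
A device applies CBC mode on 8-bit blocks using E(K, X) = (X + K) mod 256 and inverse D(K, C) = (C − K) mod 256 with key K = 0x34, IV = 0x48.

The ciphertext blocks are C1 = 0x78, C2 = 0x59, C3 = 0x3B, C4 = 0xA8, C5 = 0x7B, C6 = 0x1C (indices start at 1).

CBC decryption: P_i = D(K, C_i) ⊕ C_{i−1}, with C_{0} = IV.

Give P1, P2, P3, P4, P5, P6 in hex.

P1 = 0x0C, P2 = 0x5D, P3 = 0x5E, P4 = 0x4F, P5 = 0xEF, P6 = 0x93

P1: D(K, 0x78) = 0x44; 0x44 ⊕ 0x48 = 0x0C.
P2: D(K, 0x59) = 0x25; 0x25 ⊕ 0x78 = 0x5D.
P3: D(K, 0x3B) = 0x07; 0x07 ⊕ 0x59 = 0x5E.
P4: D(K, 0xA8) = 0x74; 0x74 ⊕ 0x3B = 0x4F.
P5: D(K, 0x7B) = 0x47; 0x47 ⊕ 0xA8 = 0xEF.
P6: D(K, 0x1C) = 0xE8; 0xE8 ⊕ 0x7B = 0x93.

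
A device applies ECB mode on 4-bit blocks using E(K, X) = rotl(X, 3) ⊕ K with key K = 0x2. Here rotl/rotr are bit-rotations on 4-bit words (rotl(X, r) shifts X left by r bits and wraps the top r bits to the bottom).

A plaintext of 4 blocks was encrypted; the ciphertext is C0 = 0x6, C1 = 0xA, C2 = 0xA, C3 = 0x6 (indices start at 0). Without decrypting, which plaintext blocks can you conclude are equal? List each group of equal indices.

P0 = P3; P1 = P2

ECB encrypts each block independently with the same key, so equal ciphertext blocks imply equal plaintext blocks.
C0 = C3 = 0x6, so P0 = P3.
C1 = C2 = 0xA, so P1 = P2.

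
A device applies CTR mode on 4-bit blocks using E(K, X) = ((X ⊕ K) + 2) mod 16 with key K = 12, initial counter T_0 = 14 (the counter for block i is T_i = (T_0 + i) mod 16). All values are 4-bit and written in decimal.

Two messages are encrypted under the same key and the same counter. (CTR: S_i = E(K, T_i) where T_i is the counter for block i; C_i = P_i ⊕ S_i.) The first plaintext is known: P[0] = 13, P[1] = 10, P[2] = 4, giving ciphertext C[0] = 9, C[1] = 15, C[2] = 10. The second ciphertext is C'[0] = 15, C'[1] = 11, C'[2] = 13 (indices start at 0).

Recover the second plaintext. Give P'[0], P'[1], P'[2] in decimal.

In CTR with a reused counter, both messages share the same keystream S_i, so C_i ⊕ C'_i = P_i ⊕ P'_i and thus P'_i = P_i ⊕ C_i ⊕ C'_i.
P'[0]: 13 ⊕ 9 ⊕ 15 = 11.
P'[1]: 10 ⊕ 15 ⊕ 11 = 14.
P'[2]: 4 ⊕ 10 ⊕ 13 = 3.

P'[0] = 11, P'[1] = 14, P'[2] = 3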